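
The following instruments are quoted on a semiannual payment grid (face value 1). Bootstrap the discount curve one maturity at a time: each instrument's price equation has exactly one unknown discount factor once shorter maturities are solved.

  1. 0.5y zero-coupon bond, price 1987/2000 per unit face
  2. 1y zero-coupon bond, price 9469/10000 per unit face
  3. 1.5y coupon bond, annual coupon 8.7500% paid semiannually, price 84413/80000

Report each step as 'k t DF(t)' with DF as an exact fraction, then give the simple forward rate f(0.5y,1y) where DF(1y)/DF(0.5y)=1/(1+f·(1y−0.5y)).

1 1/2 1987/2000
2 1 9469/10000
3 3/2 581/625
f(0.5y,1y) = ((1987/2000)/(9469/10000) − 1)/(1/2) = 932/9469 ≈ 9.8426%

step 1 [0.5y] zero: DF = P = 1987/2000 ≈ 0.993500
step 2 [1y] zero: DF = P = 9469/10000 ≈ 0.946900
step 3 [1.5y] bond c/2=7/160: DF=(84413/80000 − 7/160·(0.993500+0.946900))/(1+7/160) = 581/625 ≈ 0.929600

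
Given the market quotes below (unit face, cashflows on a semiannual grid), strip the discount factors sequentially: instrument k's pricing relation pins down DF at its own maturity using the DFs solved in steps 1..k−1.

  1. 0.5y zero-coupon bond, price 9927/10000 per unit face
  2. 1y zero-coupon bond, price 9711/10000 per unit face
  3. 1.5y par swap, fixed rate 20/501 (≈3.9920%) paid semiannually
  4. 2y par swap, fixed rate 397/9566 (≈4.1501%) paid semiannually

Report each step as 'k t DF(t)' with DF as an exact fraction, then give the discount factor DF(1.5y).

1 1/2 9927/10000
2 1 9711/10000
3 3/2 471/500
4 2 4603/5000
DF(1.5y) = 471/500 ≈ 0.942000

step 1 [0.5y] zero: DF = P = 9927/10000 ≈ 0.992700
step 2 [1y] zero: DF = P = 9711/10000 ≈ 0.971100
step 3 [1.5y] swap r/2=10/501: DF=(1 − 10/501·(0.992700+0.971100))/(1+10/501) = 471/500 ≈ 0.942000
step 4 [2y] swap r/2=397/19132: DF=(1 − 397/19132·(0.992700+0.971100+0.942000))/(1+397/19132) = 4603/5000 ≈ 0.920600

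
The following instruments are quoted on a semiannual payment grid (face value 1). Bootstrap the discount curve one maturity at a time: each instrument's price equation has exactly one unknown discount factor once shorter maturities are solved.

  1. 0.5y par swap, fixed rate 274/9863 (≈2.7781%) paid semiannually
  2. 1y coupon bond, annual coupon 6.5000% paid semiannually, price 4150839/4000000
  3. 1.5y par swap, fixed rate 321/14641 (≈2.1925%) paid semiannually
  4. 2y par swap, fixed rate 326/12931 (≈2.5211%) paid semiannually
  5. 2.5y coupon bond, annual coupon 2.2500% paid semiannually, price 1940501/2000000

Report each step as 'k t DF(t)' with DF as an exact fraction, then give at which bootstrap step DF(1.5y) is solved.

step 1 [0.5y] swap r/2=137/9863: DF=(1 − 137/9863·(0))/(1+137/9863) = 9863/10000 ≈ 0.986300
step 2 [1y] bond c/2=13/400: DF=(4150839/4000000 − 13/400·(0.986300))/(1+13/400) = 487/500 ≈ 0.974000
step 3 [1.5y] swap r/2=321/29282: DF=(1 − 321/29282·(0.986300+0.974000))/(1+321/29282) = 9679/10000 ≈ 0.967900
step 4 [2y] swap r/2=163/12931: DF=(1 − 163/12931·(0.986300+0.974000+0.967900))/(1+163/12931) = 9511/10000 ≈ 0.951100
step 5 [2.5y] bond c/2=9/800: DF=(1940501/2000000 − 9/800·(0.986300+0.974000+0.967900+0.951100))/(1+9/800) = 9163/10000 ≈ 0.916300

1 1/2 9863/10000
2 1 487/500
3 3/2 9679/10000
4 2 9511/10000
5 5/2 9163/10000
DF(1.5y) is solved at step 3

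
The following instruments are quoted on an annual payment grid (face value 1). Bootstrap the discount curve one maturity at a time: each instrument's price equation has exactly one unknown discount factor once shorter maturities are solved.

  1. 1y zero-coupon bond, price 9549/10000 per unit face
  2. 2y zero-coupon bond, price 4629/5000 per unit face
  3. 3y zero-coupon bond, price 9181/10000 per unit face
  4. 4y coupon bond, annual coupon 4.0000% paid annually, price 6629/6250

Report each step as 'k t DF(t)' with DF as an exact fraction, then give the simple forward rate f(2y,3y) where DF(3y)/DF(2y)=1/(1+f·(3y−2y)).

1 1 9549/10000
2 2 4629/5000
3 3 9181/10000
4 4 4561/5000
f(2y,3y) = ((4629/5000)/(9181/10000) − 1)/(1) = 77/9181 ≈ 0.8387%

step 1 [1y] zero: DF = P = 9549/10000 ≈ 0.954900
step 2 [2y] zero: DF = P = 4629/5000 ≈ 0.925800
step 3 [3y] zero: DF = P = 9181/10000 ≈ 0.918100
step 4 [4y] bond c/1=1/25: DF=(6629/6250 − 1/25·(0.954900+0.925800+0.918100))/(1+1/25) = 4561/5000 ≈ 0.912200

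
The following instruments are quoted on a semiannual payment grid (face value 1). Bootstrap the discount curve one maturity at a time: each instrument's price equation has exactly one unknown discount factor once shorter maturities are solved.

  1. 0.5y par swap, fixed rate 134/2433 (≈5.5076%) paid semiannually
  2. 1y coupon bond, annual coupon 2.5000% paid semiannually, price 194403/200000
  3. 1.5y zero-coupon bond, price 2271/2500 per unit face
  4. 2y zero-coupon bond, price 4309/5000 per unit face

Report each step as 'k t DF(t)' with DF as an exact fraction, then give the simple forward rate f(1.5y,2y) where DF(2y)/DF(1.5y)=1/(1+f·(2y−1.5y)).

1 1/2 2433/2500
2 1 237/250
3 3/2 2271/2500
4 2 4309/5000
f(1.5y,2y) = ((2271/2500)/(4309/5000) − 1)/(1/2) = 466/4309 ≈ 10.8146%

step 1 [0.5y] swap r/2=67/2433: DF=(1 − 67/2433·(0))/(1+67/2433) = 2433/2500 ≈ 0.973200
step 2 [1y] bond c/2=1/80: DF=(194403/200000 − 1/80·(0.973200))/(1+1/80) = 237/250 ≈ 0.948000
step 3 [1.5y] zero: DF = P = 2271/2500 ≈ 0.908400
step 4 [2y] zero: DF = P = 4309/5000 ≈ 0.861800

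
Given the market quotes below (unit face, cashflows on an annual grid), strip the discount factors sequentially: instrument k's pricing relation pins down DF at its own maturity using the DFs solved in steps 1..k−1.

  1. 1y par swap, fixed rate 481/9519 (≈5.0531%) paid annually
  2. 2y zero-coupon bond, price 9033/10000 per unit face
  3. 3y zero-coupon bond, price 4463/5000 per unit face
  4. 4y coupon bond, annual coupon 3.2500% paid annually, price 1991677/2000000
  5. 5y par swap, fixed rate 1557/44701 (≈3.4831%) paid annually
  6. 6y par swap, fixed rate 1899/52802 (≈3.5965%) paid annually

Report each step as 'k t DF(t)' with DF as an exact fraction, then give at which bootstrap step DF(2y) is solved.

step 1 [1y] swap r/1=481/9519: DF=(1 − 481/9519·(0))/(1+481/9519) = 9519/10000 ≈ 0.951900
step 2 [2y] zero: DF = P = 9033/10000 ≈ 0.903300
step 3 [3y] zero: DF = P = 4463/5000 ≈ 0.892600
step 4 [4y] bond c/1=13/400: DF=(1991677/2000000 − 13/400·(0.951900+0.903300+0.892600))/(1+13/400) = 439/500 ≈ 0.878000
step 5 [5y] swap r/1=1557/44701: DF=(1 − 1557/44701·(0.951900+0.903300+0.892600+0.878000))/(1+1557/44701) = 8443/10000 ≈ 0.844300
step 6 [6y] swap r/1=1899/52802: DF=(1 − 1899/52802·(0.951900+0.903300+0.892600+0.878000+0.844300))/(1+1899/52802) = 8101/10000 ≈ 0.810100

1 1 9519/10000
2 2 9033/10000
3 3 4463/5000
4 4 439/500
5 5 8443/10000
6 6 8101/10000
DF(2y) is solved at step 2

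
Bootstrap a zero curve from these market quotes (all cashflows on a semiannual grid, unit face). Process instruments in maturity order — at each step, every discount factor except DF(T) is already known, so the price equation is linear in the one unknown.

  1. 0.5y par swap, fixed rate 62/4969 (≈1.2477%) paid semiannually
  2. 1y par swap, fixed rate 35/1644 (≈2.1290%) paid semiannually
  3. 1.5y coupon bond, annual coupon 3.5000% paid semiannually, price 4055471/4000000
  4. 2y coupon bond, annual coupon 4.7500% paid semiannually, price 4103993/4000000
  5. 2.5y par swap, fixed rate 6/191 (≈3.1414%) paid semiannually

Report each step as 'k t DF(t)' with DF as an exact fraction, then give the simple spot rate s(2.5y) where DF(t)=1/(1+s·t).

step 1 [0.5y] swap r/2=31/4969: DF=(1 − 31/4969·(0))/(1+31/4969) = 4969/5000 ≈ 0.993800
step 2 [1y] swap r/2=35/3288: DF=(1 − 35/3288·(0.993800))/(1+35/3288) = 979/1000 ≈ 0.979000
step 3 [1.5y] bond c/2=7/400: DF=(4055471/4000000 − 7/400·(0.993800+0.979000))/(1+7/400) = 77/80 ≈ 0.962500
step 4 [2y] bond c/2=19/800: DF=(4103993/4000000 − 19/800·(0.993800+0.979000+0.962500))/(1+19/800) = 9341/10000 ≈ 0.934100
step 5 [2.5y] swap r/2=3/191: DF=(1 − 3/191·(0.993800+0.979000+0.962500+0.934100))/(1+3/191) = 9247/10000 ≈ 0.924700

1 1/2 4969/5000
2 1 979/1000
3 3/2 77/80
4 2 9341/10000
5 5/2 9247/10000
s(2.5y) = (1/(9247/10000) − 1)/(5/2) = 1506/46235 ≈ 3.2573%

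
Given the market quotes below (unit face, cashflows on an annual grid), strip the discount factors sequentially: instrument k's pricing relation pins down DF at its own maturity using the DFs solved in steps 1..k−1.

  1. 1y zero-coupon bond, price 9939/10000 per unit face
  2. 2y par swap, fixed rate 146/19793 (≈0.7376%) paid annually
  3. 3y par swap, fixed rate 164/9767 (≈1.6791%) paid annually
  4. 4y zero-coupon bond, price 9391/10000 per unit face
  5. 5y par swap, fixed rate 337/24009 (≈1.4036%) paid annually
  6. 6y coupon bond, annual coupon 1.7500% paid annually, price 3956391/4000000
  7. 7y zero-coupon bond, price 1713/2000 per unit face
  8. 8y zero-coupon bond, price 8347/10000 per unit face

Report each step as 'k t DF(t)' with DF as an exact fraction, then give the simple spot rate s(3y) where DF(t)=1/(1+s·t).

step 1 [1y] zero: DF = P = 9939/10000 ≈ 0.993900
step 2 [2y] swap r/1=146/19793: DF=(1 − 146/19793·(0.993900))/(1+146/19793) = 4927/5000 ≈ 0.985400
step 3 [3y] swap r/1=164/9767: DF=(1 − 164/9767·(0.993900+0.985400))/(1+164/9767) = 2377/2500 ≈ 0.950800
step 4 [4y] zero: DF = P = 9391/10000 ≈ 0.939100
step 5 [5y] swap r/1=337/24009: DF=(1 − 337/24009·(0.993900+0.985400+0.950800+0.939100))/(1+337/24009) = 4663/5000 ≈ 0.932600
step 6 [6y] bond c/1=7/400: DF=(3956391/4000000 − 7/400·(0.993900+0.985400+0.950800+0.939100+0.932600))/(1+7/400) = 1779/2000 ≈ 0.889500
step 7 [7y] zero: DF = P = 1713/2000 ≈ 0.856500
step 8 [8y] zero: DF = P = 8347/10000 ≈ 0.834700

1 1 9939/10000
2 2 4927/5000
3 3 2377/2500
4 4 9391/10000
5 5 4663/5000
6 6 1779/2000
7 7 1713/2000
8 8 8347/10000
s(3y) = (1/(2377/2500) − 1)/(3) = 41/2377 ≈ 1.7249%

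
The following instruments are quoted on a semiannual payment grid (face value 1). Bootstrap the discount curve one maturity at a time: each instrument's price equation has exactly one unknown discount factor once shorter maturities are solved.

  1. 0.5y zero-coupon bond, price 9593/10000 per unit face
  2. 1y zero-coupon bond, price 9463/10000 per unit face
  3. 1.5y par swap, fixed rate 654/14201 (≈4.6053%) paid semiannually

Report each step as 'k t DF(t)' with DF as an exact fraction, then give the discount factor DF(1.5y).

step 1 [0.5y] zero: DF = P = 9593/10000 ≈ 0.959300
step 2 [1y] zero: DF = P = 9463/10000 ≈ 0.946300
step 3 [1.5y] swap r/2=327/14201: DF=(1 − 327/14201·(0.959300+0.946300))/(1+327/14201) = 4673/5000 ≈ 0.934600

1 1/2 9593/10000
2 1 9463/10000
3 3/2 4673/5000
DF(1.5y) = 4673/5000 ≈ 0.934600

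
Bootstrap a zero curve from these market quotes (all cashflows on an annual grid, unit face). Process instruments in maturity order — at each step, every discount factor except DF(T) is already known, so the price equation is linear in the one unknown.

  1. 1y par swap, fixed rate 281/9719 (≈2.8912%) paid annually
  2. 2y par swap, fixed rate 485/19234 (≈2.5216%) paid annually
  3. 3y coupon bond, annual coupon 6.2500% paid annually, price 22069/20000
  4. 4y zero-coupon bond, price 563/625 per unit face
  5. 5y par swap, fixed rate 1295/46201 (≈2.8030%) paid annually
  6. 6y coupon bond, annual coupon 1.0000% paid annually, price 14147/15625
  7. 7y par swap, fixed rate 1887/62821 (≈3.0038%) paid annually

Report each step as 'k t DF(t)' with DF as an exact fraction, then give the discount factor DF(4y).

step 1 [1y] swap r/1=281/9719: DF=(1 − 281/9719·(0))/(1+281/9719) = 9719/10000 ≈ 0.971900
step 2 [2y] swap r/1=485/19234: DF=(1 − 485/19234·(0.971900))/(1+485/19234) = 1903/2000 ≈ 0.951500
step 3 [3y] bond c/1=1/16: DF=(22069/20000 − 1/16·(0.971900+0.951500))/(1+1/16) = 4627/5000 ≈ 0.925400
step 4 [4y] zero: DF = P = 563/625 ≈ 0.900800
step 5 [5y] swap r/1=1295/46201: DF=(1 − 1295/46201·(0.971900+0.951500+0.925400+0.900800))/(1+1295/46201) = 1741/2000 ≈ 0.870500
step 6 [6y] bond c/1=1/100: DF=(14147/15625 − 1/100·(0.971900+0.951500+0.925400+0.900800+0.870500))/(1+1/100) = 8507/10000 ≈ 0.850700
step 7 [7y] swap r/1=1887/62821: DF=(1 − 1887/62821·(0.971900+0.951500+0.925400+0.900800+0.870500+0.850700))/(1+1887/62821) = 8113/10000 ≈ 0.811300

1 1 9719/10000
2 2 1903/2000
3 3 4627/5000
4 4 563/625
5 5 1741/2000
6 6 8507/10000
7 7 8113/10000
DF(4y) = 563/625 ≈ 0.900800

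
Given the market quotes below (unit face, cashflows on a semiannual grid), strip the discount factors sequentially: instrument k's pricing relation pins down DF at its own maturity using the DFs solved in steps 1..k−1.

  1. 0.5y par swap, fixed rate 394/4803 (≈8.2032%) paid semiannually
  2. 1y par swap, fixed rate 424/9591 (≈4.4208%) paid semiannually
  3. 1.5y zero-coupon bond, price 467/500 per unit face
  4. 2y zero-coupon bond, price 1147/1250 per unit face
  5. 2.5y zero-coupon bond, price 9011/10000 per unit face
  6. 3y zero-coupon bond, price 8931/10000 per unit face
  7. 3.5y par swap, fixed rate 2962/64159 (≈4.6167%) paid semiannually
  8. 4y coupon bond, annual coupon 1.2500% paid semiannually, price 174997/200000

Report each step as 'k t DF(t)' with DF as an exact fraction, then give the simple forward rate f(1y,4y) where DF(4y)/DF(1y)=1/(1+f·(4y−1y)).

1 1/2 4803/5000
2 1 1197/1250
3 3/2 467/500
4 2 1147/1250
5 5/2 9011/10000
6 3 8931/10000
7 7/2 8519/10000
8 4 8297/10000
f(1y,4y) = ((1197/1250)/(8297/10000) − 1)/(3) = 1279/24891 ≈ 5.1384%

step 1 [0.5y] swap r/2=197/4803: DF=(1 − 197/4803·(0))/(1+197/4803) = 4803/5000 ≈ 0.960600
step 2 [1y] swap r/2=212/9591: DF=(1 − 212/9591·(0.960600))/(1+212/9591) = 1197/1250 ≈ 0.957600
step 3 [1.5y] zero: DF = P = 467/500 ≈ 0.934000
step 4 [2y] zero: DF = P = 1147/1250 ≈ 0.917600
step 5 [2.5y] zero: DF = P = 9011/10000 ≈ 0.901100
step 6 [3y] zero: DF = P = 8931/10000 ≈ 0.893100
step 7 [3.5y] swap r/2=1481/64159: DF=(1 − 1481/64159·(0.960600+0.957600+0.934000+0.917600+0.901100+0.893100))/(1+1481/64159) = 8519/10000 ≈ 0.851900
step 8 [4y] bond c/2=1/160: DF=(174997/200000 − 1/160·(0.960600+0.957600+0.934000+0.917600+0.901100+0.893100+0.851900))/(1+1/160) = 8297/10000 ≈ 0.829700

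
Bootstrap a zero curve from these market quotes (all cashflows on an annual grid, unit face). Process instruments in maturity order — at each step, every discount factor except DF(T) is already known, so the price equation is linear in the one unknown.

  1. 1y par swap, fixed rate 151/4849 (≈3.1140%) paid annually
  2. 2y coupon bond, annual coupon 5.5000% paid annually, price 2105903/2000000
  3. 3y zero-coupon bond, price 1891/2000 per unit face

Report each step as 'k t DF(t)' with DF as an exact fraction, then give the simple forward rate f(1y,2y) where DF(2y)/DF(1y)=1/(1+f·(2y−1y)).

step 1 [1y] swap r/1=151/4849: DF=(1 − 151/4849·(0))/(1+151/4849) = 4849/5000 ≈ 0.969800
step 2 [2y] bond c/1=11/200: DF=(2105903/2000000 − 11/200·(0.969800))/(1+11/200) = 379/400 ≈ 0.947500
step 3 [3y] zero: DF = P = 1891/2000 ≈ 0.945500

1 1 4849/5000
2 2 379/400
3 3 1891/2000
f(1y,2y) = ((4849/5000)/(379/400) − 1)/(1) = 223/9475 ≈ 2.3536%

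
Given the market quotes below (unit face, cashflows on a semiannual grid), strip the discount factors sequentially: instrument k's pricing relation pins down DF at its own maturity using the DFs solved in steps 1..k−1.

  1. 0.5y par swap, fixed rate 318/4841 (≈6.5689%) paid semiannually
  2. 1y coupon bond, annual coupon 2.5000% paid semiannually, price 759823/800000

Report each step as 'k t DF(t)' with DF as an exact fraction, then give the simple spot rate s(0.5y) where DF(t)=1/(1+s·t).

step 1 [0.5y] swap r/2=159/4841: DF=(1 − 159/4841·(0))/(1+159/4841) = 4841/5000 ≈ 0.968200
step 2 [1y] bond c/2=1/80: DF=(759823/800000 − 1/80·(0.968200))/(1+1/80) = 9261/10000 ≈ 0.926100

1 1/2 4841/5000
2 1 9261/10000
s(0.5y) = (1/(4841/5000) − 1)/(1/2) = 318/4841 ≈ 6.5689%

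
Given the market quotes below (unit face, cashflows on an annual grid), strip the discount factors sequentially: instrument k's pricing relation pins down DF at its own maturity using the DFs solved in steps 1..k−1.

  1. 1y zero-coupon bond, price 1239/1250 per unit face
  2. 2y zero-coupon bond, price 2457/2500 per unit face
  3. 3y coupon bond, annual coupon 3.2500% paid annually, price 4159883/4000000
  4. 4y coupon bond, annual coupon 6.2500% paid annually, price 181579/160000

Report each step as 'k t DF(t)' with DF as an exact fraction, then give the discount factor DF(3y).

step 1 [1y] zero: DF = P = 1239/1250 ≈ 0.991200
step 2 [2y] zero: DF = P = 2457/2500 ≈ 0.982800
step 3 [3y] bond c/1=13/400: DF=(4159883/4000000 − 13/400·(0.991200+0.982800))/(1+13/400) = 9451/10000 ≈ 0.945100
step 4 [4y] bond c/1=1/16: DF=(181579/160000 − 1/16·(0.991200+0.982800+0.945100))/(1+1/16) = 2241/2500 ≈ 0.896400

1 1 1239/1250
2 2 2457/2500
3 3 9451/10000
4 4 2241/2500
DF(3y) = 9451/10000 ≈ 0.945100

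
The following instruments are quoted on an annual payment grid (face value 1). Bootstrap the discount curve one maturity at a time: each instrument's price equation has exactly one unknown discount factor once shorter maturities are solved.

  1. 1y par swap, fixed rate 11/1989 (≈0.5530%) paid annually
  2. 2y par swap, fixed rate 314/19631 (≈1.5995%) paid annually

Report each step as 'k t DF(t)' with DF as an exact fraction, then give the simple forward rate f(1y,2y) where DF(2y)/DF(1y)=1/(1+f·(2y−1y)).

1 1 1989/2000
2 2 4843/5000
f(1y,2y) = ((1989/2000)/(4843/5000) − 1)/(1) = 259/9686 ≈ 2.6740%

step 1 [1y] swap r/1=11/1989: DF=(1 − 11/1989·(0))/(1+11/1989) = 1989/2000 ≈ 0.994500
step 2 [2y] swap r/1=314/19631: DF=(1 − 314/19631·(0.994500))/(1+314/19631) = 4843/5000 ≈ 0.968600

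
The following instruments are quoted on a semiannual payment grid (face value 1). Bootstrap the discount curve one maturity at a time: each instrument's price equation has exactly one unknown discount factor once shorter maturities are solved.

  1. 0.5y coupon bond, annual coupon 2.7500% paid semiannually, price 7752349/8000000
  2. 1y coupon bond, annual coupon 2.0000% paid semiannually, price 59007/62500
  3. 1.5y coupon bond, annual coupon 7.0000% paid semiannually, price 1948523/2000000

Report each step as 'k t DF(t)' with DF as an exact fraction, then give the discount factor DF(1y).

step 1 [0.5y] bond c/2=11/800: DF=(7752349/8000000 − 11/800·(0))/(1+11/800) = 9559/10000 ≈ 0.955900
step 2 [1y] bond c/2=1/100: DF=(59007/62500 − 1/100·(0.955900))/(1+1/100) = 9253/10000 ≈ 0.925300
step 3 [1.5y] bond c/2=7/200: DF=(1948523/2000000 − 7/200·(0.955900+0.925300))/(1+7/200) = 8777/10000 ≈ 0.877700

1 1/2 9559/10000
2 1 9253/10000
3 3/2 8777/10000
DF(1y) = 9253/10000 ≈ 0.925300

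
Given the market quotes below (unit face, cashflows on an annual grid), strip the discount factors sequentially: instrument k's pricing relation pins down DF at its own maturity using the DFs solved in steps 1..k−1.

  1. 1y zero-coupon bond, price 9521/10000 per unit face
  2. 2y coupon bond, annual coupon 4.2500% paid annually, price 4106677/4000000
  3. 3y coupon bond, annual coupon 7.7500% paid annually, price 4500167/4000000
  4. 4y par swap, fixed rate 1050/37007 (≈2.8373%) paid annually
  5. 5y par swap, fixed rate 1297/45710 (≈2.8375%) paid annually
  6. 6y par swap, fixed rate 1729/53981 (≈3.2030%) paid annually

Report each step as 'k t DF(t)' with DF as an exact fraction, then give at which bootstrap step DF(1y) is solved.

1 1 9521/10000
2 2 473/500
3 3 2269/2500
4 4 179/200
5 5 8703/10000
6 6 8271/10000
DF(1y) is solved at step 1

step 1 [1y] zero: DF = P = 9521/10000 ≈ 0.952100
step 2 [2y] bond c/1=17/400: DF=(4106677/4000000 − 17/400·(0.952100))/(1+17/400) = 473/500 ≈ 0.946000
step 3 [3y] bond c/1=31/400: DF=(4500167/4000000 − 31/400·(0.952100+0.946000))/(1+31/400) = 2269/2500 ≈ 0.907600
step 4 [4y] swap r/1=1050/37007: DF=(1 − 1050/37007·(0.952100+0.946000+0.907600))/(1+1050/37007) = 179/200 ≈ 0.895000
step 5 [5y] swap r/1=1297/45710: DF=(1 − 1297/45710·(0.952100+0.946000+0.907600+0.895000))/(1+1297/45710) = 8703/10000 ≈ 0.870300
step 6 [6y] swap r/1=1729/53981: DF=(1 − 1729/53981·(0.952100+0.946000+0.907600+0.895000+0.870300))/(1+1729/53981) = 8271/10000 ≈ 0.827100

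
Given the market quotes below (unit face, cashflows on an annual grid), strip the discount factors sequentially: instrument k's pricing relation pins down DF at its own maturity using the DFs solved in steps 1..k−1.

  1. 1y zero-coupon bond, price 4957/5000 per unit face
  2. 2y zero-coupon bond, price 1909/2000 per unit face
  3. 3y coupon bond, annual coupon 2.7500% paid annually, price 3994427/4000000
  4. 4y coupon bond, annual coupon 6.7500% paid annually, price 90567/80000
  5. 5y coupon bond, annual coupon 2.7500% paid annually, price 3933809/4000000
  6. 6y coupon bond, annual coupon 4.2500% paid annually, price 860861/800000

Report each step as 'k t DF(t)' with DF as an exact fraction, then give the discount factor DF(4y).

1 1 4957/5000
2 2 1909/2000
3 3 4599/5000
4 4 8793/10000
5 5 8569/10000
6 6 4223/5000
DF(4y) = 8793/10000 ≈ 0.879300

step 1 [1y] zero: DF = P = 4957/5000 ≈ 0.991400
step 2 [2y] zero: DF = P = 1909/2000 ≈ 0.954500
step 3 [3y] bond c/1=11/400: DF=(3994427/4000000 − 11/400·(0.991400+0.954500))/(1+11/400) = 4599/5000 ≈ 0.919800
step 4 [4y] bond c/1=27/400: DF=(90567/80000 − 27/400·(0.991400+0.954500+0.919800))/(1+27/400) = 8793/10000 ≈ 0.879300
step 5 [5y] bond c/1=11/400: DF=(3933809/4000000 − 11/400·(0.991400+0.954500+0.919800+0.879300))/(1+11/400) = 8569/10000 ≈ 0.856900
step 6 [6y] bond c/1=17/400: DF=(860861/800000 − 17/400·(0.991400+0.954500+0.919800+0.879300+0.856900))/(1+17/400) = 4223/5000 ≈ 0.844600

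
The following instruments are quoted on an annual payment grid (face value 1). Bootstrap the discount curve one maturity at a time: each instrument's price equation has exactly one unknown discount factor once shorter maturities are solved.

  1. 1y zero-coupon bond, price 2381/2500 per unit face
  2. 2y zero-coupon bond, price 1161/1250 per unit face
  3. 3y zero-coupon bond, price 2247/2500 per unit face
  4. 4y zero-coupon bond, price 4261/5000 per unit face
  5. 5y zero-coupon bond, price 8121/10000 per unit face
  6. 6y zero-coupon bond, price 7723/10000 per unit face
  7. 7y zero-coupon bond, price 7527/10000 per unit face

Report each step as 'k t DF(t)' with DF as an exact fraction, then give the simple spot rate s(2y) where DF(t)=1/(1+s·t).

step 1 [1y] zero: DF = P = 2381/2500 ≈ 0.952400
step 2 [2y] zero: DF = P = 1161/1250 ≈ 0.928800
step 3 [3y] zero: DF = P = 2247/2500 ≈ 0.898800
step 4 [4y] zero: DF = P = 4261/5000 ≈ 0.852200
step 5 [5y] zero: DF = P = 8121/10000 ≈ 0.812100
step 6 [6y] zero: DF = P = 7723/10000 ≈ 0.772300
step 7 [7y] zero: DF = P = 7527/10000 ≈ 0.752700

1 1 2381/2500
2 2 1161/1250
3 3 2247/2500
4 4 4261/5000
5 5 8121/10000
6 6 7723/10000
7 7 7527/10000
s(2y) = (1/(1161/1250) − 1)/(2) = 89/2322 ≈ 3.8329%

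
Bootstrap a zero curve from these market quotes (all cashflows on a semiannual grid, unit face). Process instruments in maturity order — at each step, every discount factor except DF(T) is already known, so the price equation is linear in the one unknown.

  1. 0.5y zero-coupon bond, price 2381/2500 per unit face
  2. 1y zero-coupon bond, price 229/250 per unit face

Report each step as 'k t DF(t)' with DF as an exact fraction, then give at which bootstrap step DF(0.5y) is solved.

step 1 [0.5y] zero: DF = P = 2381/2500 ≈ 0.952400
step 2 [1y] zero: DF = P = 229/250 ≈ 0.916000

1 1/2 2381/2500
2 1 229/250
DF(0.5y) is solved at step 1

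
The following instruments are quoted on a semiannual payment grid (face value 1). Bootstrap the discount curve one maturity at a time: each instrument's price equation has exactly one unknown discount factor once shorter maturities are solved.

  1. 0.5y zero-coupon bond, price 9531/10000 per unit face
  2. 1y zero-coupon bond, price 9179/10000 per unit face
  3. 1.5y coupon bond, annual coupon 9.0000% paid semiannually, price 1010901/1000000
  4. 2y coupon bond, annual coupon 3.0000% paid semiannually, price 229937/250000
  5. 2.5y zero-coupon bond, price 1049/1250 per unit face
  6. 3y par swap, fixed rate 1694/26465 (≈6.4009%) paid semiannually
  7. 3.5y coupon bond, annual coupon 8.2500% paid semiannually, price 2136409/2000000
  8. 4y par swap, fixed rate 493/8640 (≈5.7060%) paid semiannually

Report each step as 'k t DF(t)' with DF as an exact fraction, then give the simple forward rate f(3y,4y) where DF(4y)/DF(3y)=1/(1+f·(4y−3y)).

step 1 [0.5y] zero: DF = P = 9531/10000 ≈ 0.953100
step 2 [1y] zero: DF = P = 9179/10000 ≈ 0.917900
step 3 [1.5y] bond c/2=9/200: DF=(1010901/1000000 − 9/200·(0.953100+0.917900))/(1+9/200) = 2217/2500 ≈ 0.886800
step 4 [2y] bond c/2=3/200: DF=(229937/250000 − 3/200·(0.953100+0.917900+0.886800))/(1+3/200) = 4327/5000 ≈ 0.865400
step 5 [2.5y] zero: DF = P = 1049/1250 ≈ 0.839200
step 6 [3y] swap r/2=847/26465: DF=(1 − 847/26465·(0.953100+0.917900+0.886800+0.865400+0.839200))/(1+847/26465) = 4153/5000 ≈ 0.830600
step 7 [3.5y] bond c/2=33/800: DF=(2136409/2000000 − 33/800·(0.953100+0.917900+0.886800+0.865400+0.839200+0.830600))/(1+33/800) = 4081/5000 ≈ 0.816200
step 8 [4y] swap r/2=493/17280: DF=(1 − 493/17280·(0.953100+0.917900+0.886800+0.865400+0.839200+0.830600+0.816200))/(1+493/17280) = 2007/2500 ≈ 0.802800

1 1/2 9531/10000
2 1 9179/10000
3 3/2 2217/2500
4 2 4327/5000
5 5/2 1049/1250
6 3 4153/5000
7 7/2 4081/5000
8 4 2007/2500
f(3y,4y) = ((4153/5000)/(2007/2500) − 1)/(1) = 139/4014 ≈ 3.4629%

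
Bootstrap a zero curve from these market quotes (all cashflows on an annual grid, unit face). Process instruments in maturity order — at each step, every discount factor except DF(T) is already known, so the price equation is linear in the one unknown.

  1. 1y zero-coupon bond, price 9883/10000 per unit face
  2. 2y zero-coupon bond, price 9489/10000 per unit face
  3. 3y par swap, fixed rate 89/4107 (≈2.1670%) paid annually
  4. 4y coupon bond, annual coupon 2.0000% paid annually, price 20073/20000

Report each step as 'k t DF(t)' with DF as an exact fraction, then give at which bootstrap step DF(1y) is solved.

step 1 [1y] zero: DF = P = 9883/10000 ≈ 0.988300
step 2 [2y] zero: DF = P = 9489/10000 ≈ 0.948900
step 3 [3y] swap r/1=89/4107: DF=(1 − 89/4107·(0.988300+0.948900))/(1+89/4107) = 9377/10000 ≈ 0.937700
step 4 [4y] bond c/1=1/50: DF=(20073/20000 − 1/50·(0.988300+0.948900+0.937700))/(1+1/50) = 2319/2500 ≈ 0.927600

1 1 9883/10000
2 2 9489/10000
3 3 9377/10000
4 4 2319/2500
DF(1y) is solved at step 1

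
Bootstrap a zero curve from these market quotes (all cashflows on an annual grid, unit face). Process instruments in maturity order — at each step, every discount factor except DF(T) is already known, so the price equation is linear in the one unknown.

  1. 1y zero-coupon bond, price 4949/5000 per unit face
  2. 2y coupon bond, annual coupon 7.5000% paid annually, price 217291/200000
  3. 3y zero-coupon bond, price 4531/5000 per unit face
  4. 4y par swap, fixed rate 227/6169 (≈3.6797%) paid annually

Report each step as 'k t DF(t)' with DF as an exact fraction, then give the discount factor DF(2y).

step 1 [1y] zero: DF = P = 4949/5000 ≈ 0.989800
step 2 [2y] bond c/1=3/40: DF=(217291/200000 − 3/40·(0.989800))/(1+3/40) = 1177/1250 ≈ 0.941600
step 3 [3y] zero: DF = P = 4531/5000 ≈ 0.906200
step 4 [4y] swap r/1=227/6169: DF=(1 − 227/6169·(0.989800+0.941600+0.906200))/(1+227/6169) = 4319/5000 ≈ 0.863800

1 1 4949/5000
2 2 1177/1250
3 3 4531/5000
4 4 4319/5000
DF(2y) = 1177/1250 ≈ 0.941600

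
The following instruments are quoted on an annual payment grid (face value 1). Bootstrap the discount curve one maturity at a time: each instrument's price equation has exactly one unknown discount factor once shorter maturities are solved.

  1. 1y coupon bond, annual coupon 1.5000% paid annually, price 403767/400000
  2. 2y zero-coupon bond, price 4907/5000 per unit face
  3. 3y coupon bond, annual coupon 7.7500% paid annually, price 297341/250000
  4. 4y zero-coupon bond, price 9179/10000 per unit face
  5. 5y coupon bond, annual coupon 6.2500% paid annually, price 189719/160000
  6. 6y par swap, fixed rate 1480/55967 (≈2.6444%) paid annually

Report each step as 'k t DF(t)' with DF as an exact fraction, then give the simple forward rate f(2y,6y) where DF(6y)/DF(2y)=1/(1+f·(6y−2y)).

step 1 [1y] bond c/1=3/200: DF=(403767/400000 − 3/200·(0))/(1+3/200) = 1989/2000 ≈ 0.994500
step 2 [2y] zero: DF = P = 4907/5000 ≈ 0.981400
step 3 [3y] bond c/1=31/400: DF=(297341/250000 − 31/400·(0.994500+0.981400))/(1+31/400) = 9617/10000 ≈ 0.961700
step 4 [4y] zero: DF = P = 9179/10000 ≈ 0.917900
step 5 [5y] bond c/1=1/16: DF=(189719/160000 − 1/16·(0.994500+0.981400+0.961700+0.917900))/(1+1/16) = 2223/2500 ≈ 0.889200
step 6 [6y] swap r/1=1480/55967: DF=(1 − 1480/55967·(0.994500+0.981400+0.961700+0.917900+0.889200))/(1+1480/55967) = 213/250 ≈ 0.852000

1 1 1989/2000
2 2 4907/5000
3 3 9617/10000
4 4 9179/10000
5 5 2223/2500
6 6 213/250
f(2y,6y) = ((4907/5000)/(213/250) − 1)/(4) = 647/17040 ≈ 3.7969%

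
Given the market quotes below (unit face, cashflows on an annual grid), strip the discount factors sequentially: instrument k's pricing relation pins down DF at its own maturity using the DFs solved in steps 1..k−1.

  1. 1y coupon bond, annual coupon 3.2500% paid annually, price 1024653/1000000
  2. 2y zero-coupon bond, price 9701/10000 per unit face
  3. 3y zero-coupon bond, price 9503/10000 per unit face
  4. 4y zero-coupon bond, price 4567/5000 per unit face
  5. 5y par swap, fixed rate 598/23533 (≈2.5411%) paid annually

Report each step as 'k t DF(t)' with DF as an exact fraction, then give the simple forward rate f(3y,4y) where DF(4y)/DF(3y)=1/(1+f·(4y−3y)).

step 1 [1y] bond c/1=13/400: DF=(1024653/1000000 − 13/400·(0))/(1+13/400) = 2481/2500 ≈ 0.992400
step 2 [2y] zero: DF = P = 9701/10000 ≈ 0.970100
step 3 [3y] zero: DF = P = 9503/10000 ≈ 0.950300
step 4 [4y] zero: DF = P = 4567/5000 ≈ 0.913400
step 5 [5y] swap r/1=598/23533: DF=(1 − 598/23533·(0.992400+0.970100+0.950300+0.913400))/(1+598/23533) = 2201/2500 ≈ 0.880400

1 1 2481/2500
2 2 9701/10000
3 3 9503/10000
4 4 4567/5000
5 5 2201/2500
f(3y,4y) = ((9503/10000)/(4567/5000) − 1)/(1) = 369/9134 ≈ 4.0399%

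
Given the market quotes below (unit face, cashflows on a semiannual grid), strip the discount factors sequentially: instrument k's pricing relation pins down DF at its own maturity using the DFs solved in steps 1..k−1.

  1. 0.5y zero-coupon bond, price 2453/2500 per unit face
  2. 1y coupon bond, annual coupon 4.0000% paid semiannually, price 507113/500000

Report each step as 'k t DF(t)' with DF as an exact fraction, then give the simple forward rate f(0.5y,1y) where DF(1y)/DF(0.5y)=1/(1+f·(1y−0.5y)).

1 1/2 2453/2500
2 1 9751/10000
f(0.5y,1y) = ((2453/2500)/(9751/10000) − 1)/(1/2) = 122/9751 ≈ 1.2512%

step 1 [0.5y] zero: DF = P = 2453/2500 ≈ 0.981200
step 2 [1y] bond c/2=1/50: DF=(507113/500000 − 1/50·(0.981200))/(1+1/50) = 9751/10000 ≈ 0.975100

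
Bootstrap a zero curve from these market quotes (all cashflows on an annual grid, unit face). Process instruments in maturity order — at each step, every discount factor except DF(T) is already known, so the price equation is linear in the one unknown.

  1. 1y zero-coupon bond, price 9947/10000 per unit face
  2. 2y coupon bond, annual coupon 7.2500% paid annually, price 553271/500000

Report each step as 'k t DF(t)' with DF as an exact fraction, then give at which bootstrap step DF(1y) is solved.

step 1 [1y] zero: DF = P = 9947/10000 ≈ 0.994700
step 2 [2y] bond c/1=29/400: DF=(553271/500000 − 29/400·(0.994700))/(1+29/400) = 1929/2000 ≈ 0.964500

1 1 9947/10000
2 2 1929/2000
DF(1y) is solved at step 1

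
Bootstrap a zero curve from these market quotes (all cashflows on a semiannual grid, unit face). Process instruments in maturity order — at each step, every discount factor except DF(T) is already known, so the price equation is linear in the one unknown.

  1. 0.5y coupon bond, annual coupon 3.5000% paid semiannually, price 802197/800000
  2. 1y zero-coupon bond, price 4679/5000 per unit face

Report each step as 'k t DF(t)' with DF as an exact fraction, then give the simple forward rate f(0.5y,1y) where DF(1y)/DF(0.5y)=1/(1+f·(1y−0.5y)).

step 1 [0.5y] bond c/2=7/400: DF=(802197/800000 − 7/400·(0))/(1+7/400) = 1971/2000 ≈ 0.985500
step 2 [1y] zero: DF = P = 4679/5000 ≈ 0.935800

1 1/2 1971/2000
2 1 4679/5000
f(0.5y,1y) = ((1971/2000)/(4679/5000) − 1)/(1/2) = 497/4679 ≈ 10.6219%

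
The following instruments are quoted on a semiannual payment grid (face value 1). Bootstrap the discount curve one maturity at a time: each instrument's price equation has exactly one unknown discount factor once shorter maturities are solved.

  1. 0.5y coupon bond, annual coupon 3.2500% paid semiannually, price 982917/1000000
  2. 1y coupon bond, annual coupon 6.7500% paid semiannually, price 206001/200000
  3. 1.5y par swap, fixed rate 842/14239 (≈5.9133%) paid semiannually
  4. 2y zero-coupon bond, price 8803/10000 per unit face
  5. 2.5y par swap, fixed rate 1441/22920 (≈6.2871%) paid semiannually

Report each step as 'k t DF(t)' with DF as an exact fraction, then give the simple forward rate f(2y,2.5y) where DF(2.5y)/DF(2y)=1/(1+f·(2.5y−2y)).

step 1 [0.5y] bond c/2=13/800: DF=(982917/1000000 − 13/800·(0))/(1+13/800) = 1209/1250 ≈ 0.967200
step 2 [1y] bond c/2=27/800: DF=(206001/200000 − 27/800·(0.967200))/(1+27/800) = 603/625 ≈ 0.964800
step 3 [1.5y] swap r/2=421/14239: DF=(1 − 421/14239·(0.967200+0.964800))/(1+421/14239) = 4579/5000 ≈ 0.915800
step 4 [2y] zero: DF = P = 8803/10000 ≈ 0.880300
step 5 [2.5y] swap r/2=1441/45840: DF=(1 − 1441/45840·(0.967200+0.964800+0.915800+0.880300))/(1+1441/45840) = 8559/10000 ≈ 0.855900

1 1/2 1209/1250
2 1 603/625
3 3/2 4579/5000
4 2 8803/10000
5 5/2 8559/10000
f(2y,2.5y) = ((8803/10000)/(8559/10000) − 1)/(1/2) = 488/8559 ≈ 5.7016%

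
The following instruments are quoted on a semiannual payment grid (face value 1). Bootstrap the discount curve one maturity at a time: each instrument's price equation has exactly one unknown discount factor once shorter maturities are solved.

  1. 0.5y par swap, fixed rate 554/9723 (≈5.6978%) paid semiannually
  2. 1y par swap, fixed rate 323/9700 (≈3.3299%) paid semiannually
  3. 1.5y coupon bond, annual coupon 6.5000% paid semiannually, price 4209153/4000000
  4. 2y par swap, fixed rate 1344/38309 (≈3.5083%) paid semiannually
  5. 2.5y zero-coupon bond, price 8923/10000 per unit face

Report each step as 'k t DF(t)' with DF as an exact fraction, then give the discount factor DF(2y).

1 1/2 9723/10000
2 1 9677/10000
3 3/2 9581/10000
4 2 583/625
5 5/2 8923/10000
DF(2y) = 583/625 ≈ 0.932800

step 1 [0.5y] swap r/2=277/9723: DF=(1 − 277/9723·(0))/(1+277/9723) = 9723/10000 ≈ 0.972300
step 2 [1y] swap r/2=323/19400: DF=(1 − 323/19400·(0.972300))/(1+323/19400) = 9677/10000 ≈ 0.967700
step 3 [1.5y] bond c/2=13/400: DF=(4209153/4000000 − 13/400·(0.972300+0.967700))/(1+13/400) = 9581/10000 ≈ 0.958100
step 4 [2y] swap r/2=672/38309: DF=(1 − 672/38309·(0.972300+0.967700+0.958100))/(1+672/38309) = 583/625 ≈ 0.932800
step 5 [2.5y] zero: DF = P = 8923/10000 ≈ 0.892300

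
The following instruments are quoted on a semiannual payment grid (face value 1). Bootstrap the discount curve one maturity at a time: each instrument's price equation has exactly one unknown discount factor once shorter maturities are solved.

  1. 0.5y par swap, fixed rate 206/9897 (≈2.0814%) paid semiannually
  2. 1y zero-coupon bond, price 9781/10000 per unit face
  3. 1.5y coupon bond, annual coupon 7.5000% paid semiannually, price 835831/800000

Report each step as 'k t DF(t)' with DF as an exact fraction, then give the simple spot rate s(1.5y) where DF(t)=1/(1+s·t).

step 1 [0.5y] swap r/2=103/9897: DF=(1 − 103/9897·(0))/(1+103/9897) = 9897/10000 ≈ 0.989700
step 2 [1y] zero: DF = P = 9781/10000 ≈ 0.978100
step 3 [1.5y] bond c/2=3/80: DF=(835831/800000 − 3/80·(0.989700+0.978100))/(1+3/80) = 9359/10000 ≈ 0.935900

1 1/2 9897/10000
2 1 9781/10000
3 3/2 9359/10000
s(1.5y) = (1/(9359/10000) − 1)/(3/2) = 1282/28077 ≈ 4.5660%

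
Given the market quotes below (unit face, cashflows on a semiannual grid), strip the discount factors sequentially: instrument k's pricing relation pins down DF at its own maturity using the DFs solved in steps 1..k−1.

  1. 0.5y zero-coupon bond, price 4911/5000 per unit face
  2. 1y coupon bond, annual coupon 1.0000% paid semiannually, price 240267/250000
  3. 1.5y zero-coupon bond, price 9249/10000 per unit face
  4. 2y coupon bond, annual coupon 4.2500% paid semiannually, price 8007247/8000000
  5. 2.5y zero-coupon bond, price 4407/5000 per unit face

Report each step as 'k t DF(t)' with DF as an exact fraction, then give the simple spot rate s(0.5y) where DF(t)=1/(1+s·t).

step 1 [0.5y] zero: DF = P = 4911/5000 ≈ 0.982200
step 2 [1y] bond c/2=1/200: DF=(240267/250000 − 1/200·(0.982200))/(1+1/200) = 4757/5000 ≈ 0.951400
step 3 [1.5y] zero: DF = P = 9249/10000 ≈ 0.924900
step 4 [2y] bond c/2=17/800: DF=(8007247/8000000 − 17/800·(0.982200+0.951400+0.924900))/(1+17/800) = 4603/5000 ≈ 0.920600
step 5 [2.5y] zero: DF = P = 4407/5000 ≈ 0.881400

1 1/2 4911/5000
2 1 4757/5000
3 3/2 9249/10000
4 2 4603/5000
5 5/2 4407/5000
s(0.5y) = (1/(4911/5000) − 1)/(1/2) = 178/4911 ≈ 3.6245%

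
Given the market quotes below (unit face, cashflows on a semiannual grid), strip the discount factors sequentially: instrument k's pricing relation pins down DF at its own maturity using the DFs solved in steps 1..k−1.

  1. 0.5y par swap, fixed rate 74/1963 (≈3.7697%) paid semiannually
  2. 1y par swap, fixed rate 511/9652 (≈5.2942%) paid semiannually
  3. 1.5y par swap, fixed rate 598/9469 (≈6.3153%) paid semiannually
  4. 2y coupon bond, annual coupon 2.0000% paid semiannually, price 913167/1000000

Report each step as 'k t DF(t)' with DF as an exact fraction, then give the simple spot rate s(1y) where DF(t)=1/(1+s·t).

step 1 [0.5y] swap r/2=37/1963: DF=(1 − 37/1963·(0))/(1+37/1963) = 1963/2000 ≈ 0.981500
step 2 [1y] swap r/2=511/19304: DF=(1 − 511/19304·(0.981500))/(1+511/19304) = 9489/10000 ≈ 0.948900
step 3 [1.5y] swap r/2=299/9469: DF=(1 − 299/9469·(0.981500+0.948900))/(1+299/9469) = 9103/10000 ≈ 0.910300
step 4 [2y] bond c/2=1/100: DF=(913167/1000000 − 1/100·(0.981500+0.948900+0.910300))/(1+1/100) = 219/250 ≈ 0.876000

1 1/2 1963/2000
2 1 9489/10000
3 3/2 9103/10000
4 2 219/250
s(1y) = (1/(9489/10000) − 1)/(1) = 511/9489 ≈ 5.3852%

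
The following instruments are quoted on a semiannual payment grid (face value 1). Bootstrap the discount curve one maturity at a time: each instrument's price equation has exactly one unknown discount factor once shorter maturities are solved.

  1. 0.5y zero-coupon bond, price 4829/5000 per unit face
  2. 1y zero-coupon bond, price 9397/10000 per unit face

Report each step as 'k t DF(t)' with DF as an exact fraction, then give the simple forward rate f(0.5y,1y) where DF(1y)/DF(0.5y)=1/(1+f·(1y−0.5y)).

step 1 [0.5y] zero: DF = P = 4829/5000 ≈ 0.965800
step 2 [1y] zero: DF = P = 9397/10000 ≈ 0.939700

1 1/2 4829/5000
2 1 9397/10000
f(0.5y,1y) = ((4829/5000)/(9397/10000) − 1)/(1/2) = 522/9397 ≈ 5.5550%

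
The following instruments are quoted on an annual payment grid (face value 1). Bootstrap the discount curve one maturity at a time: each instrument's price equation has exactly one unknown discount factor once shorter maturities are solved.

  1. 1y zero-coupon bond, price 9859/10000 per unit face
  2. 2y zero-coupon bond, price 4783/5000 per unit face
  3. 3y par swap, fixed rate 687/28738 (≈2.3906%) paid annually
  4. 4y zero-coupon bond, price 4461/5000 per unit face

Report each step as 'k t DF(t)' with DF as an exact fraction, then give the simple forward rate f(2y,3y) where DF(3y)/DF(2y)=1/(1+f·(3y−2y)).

1 1 9859/10000
2 2 4783/5000
3 3 9313/10000
4 4 4461/5000
f(2y,3y) = ((4783/5000)/(9313/10000) − 1)/(1) = 253/9313 ≈ 2.7166%

step 1 [1y] zero: DF = P = 9859/10000 ≈ 0.985900
step 2 [2y] zero: DF = P = 4783/5000 ≈ 0.956600
step 3 [3y] swap r/1=687/28738: DF=(1 − 687/28738·(0.985900+0.956600))/(1+687/28738) = 9313/10000 ≈ 0.931300
step 4 [4y] zero: DF = P = 4461/5000 ≈ 0.892200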